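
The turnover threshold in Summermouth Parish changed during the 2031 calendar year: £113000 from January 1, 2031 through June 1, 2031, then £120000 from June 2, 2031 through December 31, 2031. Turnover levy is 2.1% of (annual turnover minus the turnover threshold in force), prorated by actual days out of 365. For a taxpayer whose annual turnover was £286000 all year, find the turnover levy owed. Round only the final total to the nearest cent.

£3547.22

January 1 – June 1, 2031: 152 days, exemption £113000 → (£286000 − £113000) × 2.1% × 152/365 = £1512.9205
June 2 – December 31, 2031: 213 days, exemption £120000 → (£286000 − £120000) × 2.1% × 213/365 = £2034.2959
Total = £3547.2164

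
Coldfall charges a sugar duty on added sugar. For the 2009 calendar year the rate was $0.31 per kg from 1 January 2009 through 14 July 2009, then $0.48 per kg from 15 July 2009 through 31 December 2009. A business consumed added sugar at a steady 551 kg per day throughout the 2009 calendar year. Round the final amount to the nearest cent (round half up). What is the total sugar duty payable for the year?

1 January – 14 July 2009: 195 days × 551 kg/day = 107,445 kg at $0.31/kg → $33,307.95
15 July – 31 December 2009: 170 days × 551 kg/day = 93,670 kg at $0.48/kg → $44,961.60

$78,269.55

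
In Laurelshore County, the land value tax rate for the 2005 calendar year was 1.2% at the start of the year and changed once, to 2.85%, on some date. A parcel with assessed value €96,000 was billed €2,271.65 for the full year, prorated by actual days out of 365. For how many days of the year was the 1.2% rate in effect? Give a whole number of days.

Let d = days at the first rate; then 365 − d days at the second rate.
€96,000 × [1.2%·d + 2.85%·(365−d)] / 365 = €2,271.65
Solving gives d = 107, so the new rate took effect on 18 Apr 2005.

107 days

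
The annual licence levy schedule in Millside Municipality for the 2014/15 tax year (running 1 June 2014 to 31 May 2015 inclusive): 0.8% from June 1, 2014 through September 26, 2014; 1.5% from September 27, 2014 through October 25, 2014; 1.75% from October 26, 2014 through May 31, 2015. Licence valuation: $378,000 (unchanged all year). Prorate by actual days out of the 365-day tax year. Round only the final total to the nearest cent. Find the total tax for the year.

June 1 – September 26, 2014: 118 days at 0.8% → $378,000 × 0.8% × 118/365 = $977.6219
September 27 – October 25, 2014: 29 days at 1.5% → $378,000 × 1.5% × 29/365 = $450.4932
October 26, 2014 – May 31, 2015: 218 days at 1.75% → $378,000 × 1.75% × 218/365 = $3,950.8767
Total = $5,378.9918

$5,378.99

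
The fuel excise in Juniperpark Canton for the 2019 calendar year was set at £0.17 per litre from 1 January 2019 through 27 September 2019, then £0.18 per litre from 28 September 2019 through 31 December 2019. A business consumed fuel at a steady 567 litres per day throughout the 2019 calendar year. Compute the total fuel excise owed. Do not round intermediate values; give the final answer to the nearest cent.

1 January – 27 September 2019: 270 days × 567 litres/day = 153,090 litres at £0.17/litre → £26,025.30
28 September – 31 December 2019: 95 days × 567 litres/day = 53,865 litres at £0.18/litre → £9,695.70

£35,721.00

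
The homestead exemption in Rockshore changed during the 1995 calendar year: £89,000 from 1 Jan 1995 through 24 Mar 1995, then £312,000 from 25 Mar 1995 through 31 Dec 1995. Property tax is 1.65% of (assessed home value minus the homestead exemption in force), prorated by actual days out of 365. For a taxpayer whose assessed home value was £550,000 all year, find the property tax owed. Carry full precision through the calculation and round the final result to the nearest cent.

£4,763.71

1 Jan – 24 Mar 1995: 83 days, exemption £89,000 → (£550,000 − £89,000) × 1.65% × 83/365 = £1,729.6973
25 Mar – 31 Dec 1995: 282 days, exemption £312,000 → (£550,000 − £312,000) × 1.65% × 282/365 = £3,034.0110
Total = £4,763.7082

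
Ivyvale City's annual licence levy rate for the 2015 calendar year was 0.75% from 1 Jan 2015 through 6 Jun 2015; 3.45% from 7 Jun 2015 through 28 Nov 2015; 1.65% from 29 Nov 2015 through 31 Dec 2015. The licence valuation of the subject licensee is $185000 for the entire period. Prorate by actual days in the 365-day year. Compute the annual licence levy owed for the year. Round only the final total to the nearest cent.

$3932.90

1 Jan – 6 Jun 2015: 157 days at 0.75% → $185000 × 0.75% × 157/365 = $596.8151
7 Jun – 28 Nov 2015: 175 days at 3.45% → $185000 × 3.45% × 175/365 = $3060.1027
29 Nov – 31 Dec 2015: 33 days at 1.65% → $185000 × 1.65% × 33/365 = $275.9795
Total = $3932.8973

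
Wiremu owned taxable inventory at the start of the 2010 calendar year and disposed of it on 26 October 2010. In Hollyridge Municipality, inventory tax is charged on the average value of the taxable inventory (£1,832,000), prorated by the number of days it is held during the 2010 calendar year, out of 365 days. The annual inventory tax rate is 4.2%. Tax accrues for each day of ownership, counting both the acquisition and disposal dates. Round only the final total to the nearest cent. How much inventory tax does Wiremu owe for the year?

Days held (1 January – 26 October 2010): 299 out of 365
Tax = £1,832,000 × 4.2% × 299/365 = £63,030.8384

£63,030.84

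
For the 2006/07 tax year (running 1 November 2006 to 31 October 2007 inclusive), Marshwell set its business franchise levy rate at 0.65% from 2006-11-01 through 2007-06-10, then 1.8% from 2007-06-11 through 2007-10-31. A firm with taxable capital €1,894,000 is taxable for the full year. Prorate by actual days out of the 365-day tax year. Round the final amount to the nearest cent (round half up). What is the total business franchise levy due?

€20,844.38

2006-11-01 to 2007-06-10: 222 days at 0.65% → €1,894,000 × 0.65% × 222/365 = €7,487.7863
2007-06-11 to 2007-10-31: 143 days at 1.8% → €1,894,000 × 1.8% × 143/365 = €13,356.5918
Total = €20,844.3781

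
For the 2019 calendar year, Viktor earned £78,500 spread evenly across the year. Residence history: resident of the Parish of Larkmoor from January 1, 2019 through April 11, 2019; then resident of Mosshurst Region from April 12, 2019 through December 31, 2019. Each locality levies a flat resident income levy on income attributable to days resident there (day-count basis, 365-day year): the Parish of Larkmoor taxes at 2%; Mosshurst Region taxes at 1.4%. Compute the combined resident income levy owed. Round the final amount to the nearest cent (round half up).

£1,229.33

The Parish of Larkmoor, January 1 – April 11, 2019: 101 days → £78,500 × 2% × 101/365 = £434.4384
Mosshurst Region, April 12 – December 31, 2019: 264 days → £78,500 × 1.4% × 264/365 = £794.8932
Total = £1,229.3315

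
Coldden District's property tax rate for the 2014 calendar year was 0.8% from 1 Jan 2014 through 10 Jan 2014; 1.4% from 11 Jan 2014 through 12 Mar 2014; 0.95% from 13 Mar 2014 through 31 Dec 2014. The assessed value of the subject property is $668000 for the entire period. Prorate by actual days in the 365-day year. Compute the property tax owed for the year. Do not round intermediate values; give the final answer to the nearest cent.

$6820.92

1 Jan – 10 Jan 2014: 10 days at 0.8% → $668000 × 0.8% × 10/365 = $146.4110
11 Jan – 12 Mar 2014: 61 days at 1.4% → $668000 × 1.4% × 61/365 = $1562.9370
13 Mar – 31 Dec 2014: 294 days at 0.95% → $668000 × 0.95% × 294/365 = $5111.5726
Total = $6820.9205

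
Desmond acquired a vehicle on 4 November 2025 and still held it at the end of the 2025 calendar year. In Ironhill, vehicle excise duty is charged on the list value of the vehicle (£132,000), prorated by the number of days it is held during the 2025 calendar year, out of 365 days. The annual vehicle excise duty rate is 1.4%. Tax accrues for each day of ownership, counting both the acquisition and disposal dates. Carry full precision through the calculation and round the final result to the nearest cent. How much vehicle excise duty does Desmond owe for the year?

Days held (4 November – 31 December 2025): 58 out of 365
Tax = £132,000 × 1.4% × 58/365 = £293.6548

£293.65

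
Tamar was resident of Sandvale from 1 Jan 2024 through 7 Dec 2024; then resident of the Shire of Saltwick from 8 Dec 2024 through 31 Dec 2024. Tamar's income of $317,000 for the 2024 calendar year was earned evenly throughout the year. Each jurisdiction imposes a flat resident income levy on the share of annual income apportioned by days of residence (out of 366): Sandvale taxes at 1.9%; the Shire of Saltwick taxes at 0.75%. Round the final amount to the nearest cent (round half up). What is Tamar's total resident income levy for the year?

$5,783.95

Sandvale, 1 Jan – 7 Dec 2024: 342 days → $317,000 × 1.9% × 342/366 = $5,628.0492
The Shire of Saltwick, 8 Dec – 31 Dec 2024: 24 days → $317,000 × 0.75% × 24/366 = $155.9016
Total = $5,783.9508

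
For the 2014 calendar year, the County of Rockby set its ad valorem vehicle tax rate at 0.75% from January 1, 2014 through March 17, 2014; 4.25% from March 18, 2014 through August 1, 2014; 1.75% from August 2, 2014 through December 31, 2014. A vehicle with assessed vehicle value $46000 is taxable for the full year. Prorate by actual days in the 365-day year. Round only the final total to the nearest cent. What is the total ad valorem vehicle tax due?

$1140.86

January 1 – March 17, 2014: 76 days at 0.75% → $46000 × 0.75% × 76/365 = $71.8356
March 18 – August 1, 2014: 137 days at 4.25% → $46000 × 4.25% × 137/365 = $733.7945
August 2 – December 31, 2014: 152 days at 1.75% → $46000 × 1.75% × 152/365 = $335.2329
Total = $1140.8630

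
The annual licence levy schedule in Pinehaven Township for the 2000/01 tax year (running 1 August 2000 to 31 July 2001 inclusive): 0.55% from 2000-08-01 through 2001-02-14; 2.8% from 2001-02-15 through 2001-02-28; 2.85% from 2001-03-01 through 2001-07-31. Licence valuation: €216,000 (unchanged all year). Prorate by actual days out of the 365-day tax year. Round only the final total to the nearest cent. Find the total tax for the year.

2000-08-01 to 2001-02-14: 198 days at 0.55% → €216,000 × 0.55% × 198/365 = €644.4493
2001-02-15 to 2001-02-28: 14 days at 2.8% → €216,000 × 2.8% × 14/365 = €231.9781
2001-03-01 to 2001-07-31: 153 days at 2.85% → €216,000 × 2.85% × 153/365 = €2,580.4603
Total = €3,456.8877

€3,456.89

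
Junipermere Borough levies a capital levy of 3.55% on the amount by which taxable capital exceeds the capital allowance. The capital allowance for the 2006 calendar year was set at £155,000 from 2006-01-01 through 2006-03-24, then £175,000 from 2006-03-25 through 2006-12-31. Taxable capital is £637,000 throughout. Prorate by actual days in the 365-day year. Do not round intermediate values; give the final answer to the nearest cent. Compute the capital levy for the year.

£16,562.45

2006-01-01 to 2006-03-24: 83 days, exemption £155,000 → (£637,000 − £155,000) × 3.55% × 83/365 = £3,890.9945
2006-03-25 to 2006-12-31: 282 days, exemption £175,000 → (£637,000 − £175,000) × 3.55% × 282/365 = £12,671.4575
Total = £16,562.4521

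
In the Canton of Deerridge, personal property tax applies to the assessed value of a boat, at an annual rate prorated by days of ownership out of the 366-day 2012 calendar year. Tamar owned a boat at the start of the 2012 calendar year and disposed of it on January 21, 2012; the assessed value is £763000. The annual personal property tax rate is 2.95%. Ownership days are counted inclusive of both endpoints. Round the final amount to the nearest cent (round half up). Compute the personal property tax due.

Days held (January 1 – January 21, 2012): 21 out of 366
Tax = £763000 × 2.95% × 21/366 = £1291.4713

£1291.47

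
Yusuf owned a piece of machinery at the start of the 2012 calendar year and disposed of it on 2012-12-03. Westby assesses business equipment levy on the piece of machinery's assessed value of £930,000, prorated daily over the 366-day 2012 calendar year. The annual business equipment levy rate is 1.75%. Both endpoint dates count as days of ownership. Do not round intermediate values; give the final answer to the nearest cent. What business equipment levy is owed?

£15,029.92

Days held (2012-01-01 to 2012-12-03): 338 out of 366
Tax = £930,000 × 1.75% × 338/366 = £15,029.9180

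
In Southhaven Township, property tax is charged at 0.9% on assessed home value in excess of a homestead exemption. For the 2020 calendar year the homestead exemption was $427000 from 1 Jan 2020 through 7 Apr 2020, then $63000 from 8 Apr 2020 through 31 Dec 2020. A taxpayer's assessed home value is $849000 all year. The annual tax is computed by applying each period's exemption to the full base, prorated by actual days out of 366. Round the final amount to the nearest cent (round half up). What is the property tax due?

1 Jan – 7 Apr 2020: 98 days, exemption $427000 → ($849000 − $427000) × 0.9% × 98/366 = $1016.9508
8 Apr – 31 Dec 2020: 268 days, exemption $63000 → ($849000 − $63000) × 0.9% × 268/366 = $5179.8689
Total = $6196.8197

$6196.82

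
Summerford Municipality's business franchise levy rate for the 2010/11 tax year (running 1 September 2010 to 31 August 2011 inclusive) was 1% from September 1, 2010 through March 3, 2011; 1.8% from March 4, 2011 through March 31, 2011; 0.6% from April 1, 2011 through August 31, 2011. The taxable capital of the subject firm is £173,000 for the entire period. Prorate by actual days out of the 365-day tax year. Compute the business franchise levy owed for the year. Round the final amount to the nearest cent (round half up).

£1,546.10

September 1, 2010 – March 3, 2011: 184 days at 1% → £173,000 × 1% × 184/365 = £872.1096
March 4 – March 31, 2011: 28 days at 1.8% → £173,000 × 1.8% × 28/365 = £238.8822
April 1 – August 31, 2011: 153 days at 0.6% → £173,000 × 0.6% × 153/365 = £435.1068
Total = £1,546.0986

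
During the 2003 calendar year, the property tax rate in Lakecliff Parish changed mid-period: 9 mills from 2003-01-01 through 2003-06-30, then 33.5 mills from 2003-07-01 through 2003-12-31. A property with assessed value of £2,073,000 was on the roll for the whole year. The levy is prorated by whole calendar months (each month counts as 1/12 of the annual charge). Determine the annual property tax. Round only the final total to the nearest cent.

£44,051.25

2003-01-01 to 2003-06-30: 6 months at 9 mills → £2,073,000 × 0.9% × 6/12 = £9,328.5000
2003-07-01 to 2003-12-31: 6 months at 33.5 mills → £2,073,000 × 3.35% × 6/12 = £34,722.7500
Total = £44,051.2500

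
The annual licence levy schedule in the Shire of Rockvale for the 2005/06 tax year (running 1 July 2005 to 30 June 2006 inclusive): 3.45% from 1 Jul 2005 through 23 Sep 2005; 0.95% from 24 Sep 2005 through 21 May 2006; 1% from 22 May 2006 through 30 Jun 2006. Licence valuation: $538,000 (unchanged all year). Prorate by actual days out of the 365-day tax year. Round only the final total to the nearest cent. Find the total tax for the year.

$8,272.67

1 Jul – 23 Sep 2005: 85 days at 3.45% → $538,000 × 3.45% × 85/365 = $4,322.4247
24 Sep 2005 – 21 May 2006: 240 days at 0.95% → $538,000 × 0.95% × 240/365 = $3,360.6575
22 May – 30 Jun 2006: 40 days at 1% → $538,000 × 1% × 40/365 = $589.5890
Total = $8,272.6712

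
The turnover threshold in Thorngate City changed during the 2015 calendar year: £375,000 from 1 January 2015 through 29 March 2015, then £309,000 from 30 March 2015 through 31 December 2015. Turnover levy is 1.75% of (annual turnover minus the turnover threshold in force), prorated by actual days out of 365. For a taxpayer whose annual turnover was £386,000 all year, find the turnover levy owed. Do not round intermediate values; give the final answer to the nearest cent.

1 January – 29 March 2015: 88 days, exemption £375,000 → (£386,000 − £375,000) × 1.75% × 88/365 = £46.4110
30 March – 31 December 2015: 277 days, exemption £309,000 → (£386,000 − £309,000) × 1.75% × 277/365 = £1,022.6233
Total = £1,069.0342

£1,069.03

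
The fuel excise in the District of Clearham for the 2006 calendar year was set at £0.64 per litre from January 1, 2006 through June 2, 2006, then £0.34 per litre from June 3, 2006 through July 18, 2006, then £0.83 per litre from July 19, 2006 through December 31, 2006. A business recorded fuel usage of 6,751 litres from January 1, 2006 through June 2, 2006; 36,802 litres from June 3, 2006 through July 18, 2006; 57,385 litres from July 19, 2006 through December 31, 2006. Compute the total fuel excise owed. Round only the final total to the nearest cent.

£64,462.87

January 1 – June 2, 2006: 6,751 litres at £0.64/litre → £4,320.64
June 3 – July 18, 2006: 36,802 litres at £0.34/litre → £12,512.68
July 19 – December 31, 2006: 57,385 litres at £0.83/litre → £47,629.55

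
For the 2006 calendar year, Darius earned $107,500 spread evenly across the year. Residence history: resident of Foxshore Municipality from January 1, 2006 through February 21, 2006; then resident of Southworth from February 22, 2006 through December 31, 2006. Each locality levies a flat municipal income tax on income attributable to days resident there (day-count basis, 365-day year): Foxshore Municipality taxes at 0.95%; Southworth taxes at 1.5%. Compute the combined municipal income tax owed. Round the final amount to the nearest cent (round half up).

$1,528.27

Foxshore Municipality, January 1 – February 21, 2006: 52 days → $107,500 × 0.95% × 52/365 = $145.4932
Southworth, February 22 – December 31, 2006: 313 days → $107,500 × 1.5% × 313/365 = $1,382.7740
Total = $1,528.2671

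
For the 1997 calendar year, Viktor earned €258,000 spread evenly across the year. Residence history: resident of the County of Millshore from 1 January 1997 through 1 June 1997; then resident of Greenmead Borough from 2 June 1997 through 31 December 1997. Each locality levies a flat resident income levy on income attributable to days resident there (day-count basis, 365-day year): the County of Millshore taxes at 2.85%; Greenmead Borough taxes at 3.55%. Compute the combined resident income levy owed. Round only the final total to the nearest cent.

The County of Millshore, 1 January – 1 June 1997: 152 days → €258,000 × 2.85% × 152/365 = €3,062.0712
Greenmead Borough, 2 June – 31 December 1997: 213 days → €258,000 × 3.55% × 213/365 = €5,344.8411
Total = €8,406.9123

€8,406.91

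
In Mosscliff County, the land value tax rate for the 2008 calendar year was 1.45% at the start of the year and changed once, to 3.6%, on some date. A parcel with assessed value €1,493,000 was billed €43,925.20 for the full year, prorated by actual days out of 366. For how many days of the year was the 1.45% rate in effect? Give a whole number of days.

112 days

Let d = days at the first rate; then 366 − d days at the second rate.
€1,493,000 × [1.45%·d + 3.6%·(366−d)] / 366 = €43,925.20
Solving gives d = 112, so the new rate took effect on April 22, 2008.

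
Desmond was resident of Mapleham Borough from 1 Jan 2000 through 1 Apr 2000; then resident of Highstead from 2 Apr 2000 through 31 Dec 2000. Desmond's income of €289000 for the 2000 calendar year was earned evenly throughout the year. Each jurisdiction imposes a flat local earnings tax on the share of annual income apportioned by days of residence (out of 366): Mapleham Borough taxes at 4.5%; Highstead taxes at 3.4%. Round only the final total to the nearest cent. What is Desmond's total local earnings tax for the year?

€10625.09

Mapleham Borough, 1 Jan – 1 Apr 2000: 92 days → €289000 × 4.5% × 92/366 = €3269.0164
Highstead, 2 Apr – 31 Dec 2000: 274 days → €289000 × 3.4% × 274/366 = €7356.0765
Total = €10625.0929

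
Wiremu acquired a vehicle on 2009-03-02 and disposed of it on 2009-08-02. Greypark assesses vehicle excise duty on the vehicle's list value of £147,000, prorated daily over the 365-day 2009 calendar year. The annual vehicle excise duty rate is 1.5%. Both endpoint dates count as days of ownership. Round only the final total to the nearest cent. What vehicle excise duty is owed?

Days held (2009-03-02 to 2009-08-02): 154 out of 365
Tax = £147,000 × 1.5% × 154/365 = £930.3288

£930.33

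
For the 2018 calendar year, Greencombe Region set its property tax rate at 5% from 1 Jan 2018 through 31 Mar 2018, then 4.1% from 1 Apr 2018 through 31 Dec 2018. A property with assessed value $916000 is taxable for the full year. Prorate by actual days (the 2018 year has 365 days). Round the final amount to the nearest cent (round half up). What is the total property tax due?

1 Jan – 31 Mar 2018: 90 days at 5% → $916000 × 5% × 90/365 = $11293.1507
1 Apr – 31 Dec 2018: 275 days at 4.1% → $916000 × 4.1% × 275/365 = $28295.6164
Total = $39588.7671

$39588.77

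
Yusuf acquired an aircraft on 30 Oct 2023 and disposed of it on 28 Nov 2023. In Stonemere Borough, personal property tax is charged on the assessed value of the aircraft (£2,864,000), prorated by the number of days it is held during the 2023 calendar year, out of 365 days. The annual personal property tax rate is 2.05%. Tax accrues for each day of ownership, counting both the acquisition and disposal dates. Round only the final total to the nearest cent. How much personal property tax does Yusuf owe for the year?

Days held (30 Oct – 28 Nov 2023): 30 out of 365
Tax = £2,864,000 × 2.05% × 30/365 = £4,825.6438

£4,825.64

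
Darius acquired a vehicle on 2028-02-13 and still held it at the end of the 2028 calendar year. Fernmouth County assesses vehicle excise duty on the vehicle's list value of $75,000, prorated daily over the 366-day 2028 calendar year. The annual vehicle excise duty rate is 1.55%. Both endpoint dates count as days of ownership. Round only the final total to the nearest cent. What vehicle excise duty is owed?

$1,025.92

Days held (2028-02-13 to 2028-12-31): 323 out of 366
Tax = $75,000 × 1.55% × 323/366 = $1,025.9221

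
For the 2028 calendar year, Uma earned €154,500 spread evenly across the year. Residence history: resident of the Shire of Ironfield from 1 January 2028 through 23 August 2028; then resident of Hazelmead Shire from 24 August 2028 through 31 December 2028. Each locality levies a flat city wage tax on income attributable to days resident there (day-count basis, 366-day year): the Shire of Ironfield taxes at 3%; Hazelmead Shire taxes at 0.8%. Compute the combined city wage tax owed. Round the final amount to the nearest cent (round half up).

€3,427.70

The Shire of Ironfield, 1 January – 23 August 2028: 236 days → €154,500 × 3% × 236/366 = €2,988.6885
Hazelmead Shire, 24 August – 31 December 2028: 130 days → €154,500 × 0.8% × 130/366 = €439.0164
Total = €3,427.7049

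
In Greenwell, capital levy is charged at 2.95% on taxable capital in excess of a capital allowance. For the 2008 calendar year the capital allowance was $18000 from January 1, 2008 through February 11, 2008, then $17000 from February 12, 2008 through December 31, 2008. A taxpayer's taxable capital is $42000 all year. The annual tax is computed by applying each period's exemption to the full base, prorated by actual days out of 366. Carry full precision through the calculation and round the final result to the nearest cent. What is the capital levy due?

$734.11

January 1 – February 11, 2008: 42 days, exemption $18000 → ($42000 − $18000) × 2.95% × 42/366 = $81.2459
February 12 – December 31, 2008: 324 days, exemption $17000 → ($42000 − $17000) × 2.95% × 324/366 = $652.8689
Total = $734.1148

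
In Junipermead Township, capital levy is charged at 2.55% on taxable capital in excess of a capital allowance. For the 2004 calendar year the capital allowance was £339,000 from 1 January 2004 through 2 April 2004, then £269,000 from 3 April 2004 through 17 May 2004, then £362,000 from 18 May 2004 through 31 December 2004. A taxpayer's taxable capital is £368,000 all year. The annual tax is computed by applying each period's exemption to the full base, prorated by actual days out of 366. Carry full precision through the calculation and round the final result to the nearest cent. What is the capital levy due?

£593.61

1 January – 2 April 2004: 93 days, exemption £339,000 → (£368,000 − £339,000) × 2.55% × 93/366 = £187.9057
3 April – 17 May 2004: 45 days, exemption £269,000 → (£368,000 − £269,000) × 2.55% × 45/366 = £310.3893
18 May – 31 December 2004: 228 days, exemption £362,000 → (£368,000 − £362,000) × 2.55% × 228/366 = £95.3115
Total = £593.6066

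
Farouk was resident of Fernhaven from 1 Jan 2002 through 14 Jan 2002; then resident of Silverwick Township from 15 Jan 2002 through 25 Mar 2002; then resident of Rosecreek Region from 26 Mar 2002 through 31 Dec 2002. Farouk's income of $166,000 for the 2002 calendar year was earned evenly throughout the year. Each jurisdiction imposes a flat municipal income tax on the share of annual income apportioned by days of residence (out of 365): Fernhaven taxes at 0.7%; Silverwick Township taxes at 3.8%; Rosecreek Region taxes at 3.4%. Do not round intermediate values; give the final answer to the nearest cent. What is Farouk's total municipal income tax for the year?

Fernhaven, 1 Jan – 14 Jan 2002: 14 days → $166,000 × 0.7% × 14/365 = $44.5699
Silverwick Township, 15 Jan – 25 Mar 2002: 70 days → $166,000 × 3.8% × 70/365 = $1,209.7534
Rosecreek Region, 26 Mar – 31 Dec 2002: 281 days → $166,000 × 3.4% × 281/365 = $4,345.1068
Total = $5,599.4301

$5,599.43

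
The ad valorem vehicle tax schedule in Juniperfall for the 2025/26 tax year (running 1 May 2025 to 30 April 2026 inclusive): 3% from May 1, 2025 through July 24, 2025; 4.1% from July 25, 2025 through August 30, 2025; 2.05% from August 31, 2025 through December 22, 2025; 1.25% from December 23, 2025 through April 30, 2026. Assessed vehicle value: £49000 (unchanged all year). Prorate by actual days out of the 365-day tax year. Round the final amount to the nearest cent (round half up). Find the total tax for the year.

£1076.19

May 1 – July 24, 2025: 85 days at 3% → £49000 × 3% × 85/365 = £342.3288
July 25 – August 30, 2025: 37 days at 4.1% → £49000 × 4.1% × 37/365 = £203.6521
August 31 – December 22, 2025: 114 days at 2.05% → £49000 × 2.05% × 114/365 = £313.7342
December 23, 2025 – April 30, 2026: 129 days at 1.25% → £49000 × 1.25% × 129/365 = £216.4726
Total = £1076.1877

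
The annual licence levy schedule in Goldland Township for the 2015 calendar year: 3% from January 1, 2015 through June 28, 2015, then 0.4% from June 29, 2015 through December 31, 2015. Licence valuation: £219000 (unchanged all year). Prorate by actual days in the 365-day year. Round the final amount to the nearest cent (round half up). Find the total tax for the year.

January 1 – June 28, 2015: 179 days at 3% → £219000 × 3% × 179/365 = £3222.0000
June 29 – December 31, 2015: 186 days at 0.4% → £219000 × 0.4% × 186/365 = £446.4000
Total = £3668.4000

£3668.40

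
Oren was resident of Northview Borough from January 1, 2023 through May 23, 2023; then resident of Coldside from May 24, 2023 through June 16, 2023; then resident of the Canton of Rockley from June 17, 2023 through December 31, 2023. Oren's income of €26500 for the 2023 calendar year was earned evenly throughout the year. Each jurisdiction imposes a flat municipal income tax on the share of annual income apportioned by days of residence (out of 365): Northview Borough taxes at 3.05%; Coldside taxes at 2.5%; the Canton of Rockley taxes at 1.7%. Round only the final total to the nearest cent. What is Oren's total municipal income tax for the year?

Northview Borough, January 1 – May 23, 2023: 143 days → €26500 × 3.05% × 143/365 = €316.6568
Coldside, May 24 – June 16, 2023: 24 days → €26500 × 2.5% × 24/365 = €43.5616
The Canton of Rockley, June 17 – December 31, 2023: 198 days → €26500 × 1.7% × 198/365 = €244.3808
Total = €604.5993

€604.60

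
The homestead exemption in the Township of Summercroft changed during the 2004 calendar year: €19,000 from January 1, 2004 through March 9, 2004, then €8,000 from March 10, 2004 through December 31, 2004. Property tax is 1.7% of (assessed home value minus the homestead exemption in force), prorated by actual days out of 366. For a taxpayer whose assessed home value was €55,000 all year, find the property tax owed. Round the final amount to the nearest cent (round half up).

January 1 – March 9, 2004: 69 days, exemption €19,000 → (€55,000 − €19,000) × 1.7% × 69/366 = €115.3770
March 10 – December 31, 2004: 297 days, exemption €8,000 → (€55,000 − €8,000) × 1.7% × 297/366 = €648.3689
Total = €763.7459

€763.75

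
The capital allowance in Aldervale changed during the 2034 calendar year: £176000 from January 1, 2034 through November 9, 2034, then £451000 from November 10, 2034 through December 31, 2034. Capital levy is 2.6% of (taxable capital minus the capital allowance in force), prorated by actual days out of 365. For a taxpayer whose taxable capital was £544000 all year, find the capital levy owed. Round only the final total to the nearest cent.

£8549.37

January 1 – November 9, 2034: 313 days, exemption £176000 → (£544000 − £176000) × 2.6% × 313/365 = £8204.8877
November 10 – December 31, 2034: 52 days, exemption £451000 → (£544000 − £451000) × 2.6% × 52/365 = £344.4822
Total = £8549.3699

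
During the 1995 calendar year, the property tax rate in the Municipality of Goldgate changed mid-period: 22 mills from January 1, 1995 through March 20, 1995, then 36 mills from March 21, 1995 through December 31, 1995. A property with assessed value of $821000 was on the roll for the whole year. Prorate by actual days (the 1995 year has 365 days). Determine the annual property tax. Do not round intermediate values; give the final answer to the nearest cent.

$27068.26

January 1 – March 20, 1995: 79 days at 22 mills → $821000 × 2.2% × 79/365 = $3909.3096
March 21 – December 31, 1995: 286 days at 36 mills → $821000 × 3.6% × 286/365 = $23158.9479
Total = $27068.2575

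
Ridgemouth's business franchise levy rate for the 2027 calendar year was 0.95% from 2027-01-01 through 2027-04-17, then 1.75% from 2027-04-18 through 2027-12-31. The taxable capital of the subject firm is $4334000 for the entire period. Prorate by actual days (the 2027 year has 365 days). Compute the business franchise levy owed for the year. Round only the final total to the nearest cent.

$65680.88

2027-01-01 to 2027-04-17: 107 days at 0.95% → $4334000 × 0.95% × 107/365 = $12069.8932
2027-04-18 to 2027-12-31: 258 days at 1.75% → $4334000 × 1.75% × 258/365 = $53610.9863
Total = $65680.8795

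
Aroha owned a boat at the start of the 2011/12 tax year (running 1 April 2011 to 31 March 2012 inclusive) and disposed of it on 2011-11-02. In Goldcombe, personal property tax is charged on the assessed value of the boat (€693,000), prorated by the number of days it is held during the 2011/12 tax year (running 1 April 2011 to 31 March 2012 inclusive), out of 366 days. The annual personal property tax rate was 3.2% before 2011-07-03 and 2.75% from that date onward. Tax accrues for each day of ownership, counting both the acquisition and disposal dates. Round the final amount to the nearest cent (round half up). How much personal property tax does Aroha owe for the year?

2011-04-01 to 2011-07-02: 93 days at 3.2% → €693,000 × 3.2% × 93/366 = €5,634.8852
2011-07-03 to 2011-11-02: 123 days at 2.75% → €693,000 × 2.75% × 123/366 = €6,404.5697
Total = €12,039.4549

€12,039.45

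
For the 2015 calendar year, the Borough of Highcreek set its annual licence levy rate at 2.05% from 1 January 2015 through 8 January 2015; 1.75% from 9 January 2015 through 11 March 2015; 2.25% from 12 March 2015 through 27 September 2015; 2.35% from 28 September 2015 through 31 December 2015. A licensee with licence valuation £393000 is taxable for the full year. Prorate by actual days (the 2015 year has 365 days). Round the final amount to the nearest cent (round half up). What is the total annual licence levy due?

£8593.78

1 January – 8 January 2015: 8 days at 2.05% → £393000 × 2.05% × 8/365 = £176.5808
9 January – 11 March 2015: 62 days at 1.75% → £393000 × 1.75% × 62/365 = £1168.2329
12 March – 27 September 2015: 200 days at 2.25% → £393000 × 2.25% × 200/365 = £4845.2055
28 September – 31 December 2015: 95 days at 2.35% → £393000 × 2.35% × 95/365 = £2403.7603
Total = £8593.7795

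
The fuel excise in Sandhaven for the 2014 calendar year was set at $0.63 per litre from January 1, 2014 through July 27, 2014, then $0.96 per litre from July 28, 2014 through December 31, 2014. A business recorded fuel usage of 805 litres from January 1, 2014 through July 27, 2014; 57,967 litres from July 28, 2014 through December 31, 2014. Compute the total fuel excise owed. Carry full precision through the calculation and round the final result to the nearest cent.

$56155.47

January 1 – July 27, 2014: 805 litres at $0.63/litre → $507.15
July 28 – December 31, 2014: 57,967 litres at $0.96/litre → $55648.32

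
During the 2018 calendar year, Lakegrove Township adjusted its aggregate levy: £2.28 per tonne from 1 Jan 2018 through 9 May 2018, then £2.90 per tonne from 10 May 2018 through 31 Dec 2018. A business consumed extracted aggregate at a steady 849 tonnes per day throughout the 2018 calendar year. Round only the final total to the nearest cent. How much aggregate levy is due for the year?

£830763.48

1 Jan – 9 May 2018: 129 days × 849 tonnes/day = 109,521 tonnes at £2.28/tonne → £249707.88
10 May – 31 Dec 2018: 236 days × 849 tonnes/day = 200,364 tonnes at £2.90/tonne → £581055.60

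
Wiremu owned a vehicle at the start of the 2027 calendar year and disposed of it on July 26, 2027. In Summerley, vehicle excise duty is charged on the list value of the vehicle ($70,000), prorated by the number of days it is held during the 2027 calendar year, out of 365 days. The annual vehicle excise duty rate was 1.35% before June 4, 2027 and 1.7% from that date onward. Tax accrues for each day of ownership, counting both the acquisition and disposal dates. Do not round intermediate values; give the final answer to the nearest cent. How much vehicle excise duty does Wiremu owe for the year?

January 1 – June 3, 2027: 154 days at 1.35% → $70,000 × 1.35% × 154/365 = $398.7123
June 4 – July 26, 2027: 53 days at 1.7% → $70,000 × 1.7% × 53/365 = $172.7945
Total = $571.5068

$571.51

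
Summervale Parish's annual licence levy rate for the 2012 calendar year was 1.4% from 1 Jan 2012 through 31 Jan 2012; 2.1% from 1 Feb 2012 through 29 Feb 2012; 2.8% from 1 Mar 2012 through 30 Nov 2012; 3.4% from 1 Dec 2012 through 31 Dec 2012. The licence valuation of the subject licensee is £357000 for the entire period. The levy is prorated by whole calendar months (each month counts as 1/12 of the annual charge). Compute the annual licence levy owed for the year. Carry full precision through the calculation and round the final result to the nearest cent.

1 Jan – 31 Jan 2012: 1 month at 1.4% → £357000 × 1.4% × 1/12 = £416.5000
1 Feb – 29 Feb 2012: 1 month at 2.1% → £357000 × 2.1% × 1/12 = £624.7500
1 Mar – 30 Nov 2012: 9 months at 2.8% → £357000 × 2.8% × 9/12 = £7497.0000
1 Dec – 31 Dec 2012: 1 month at 3.4% → £357000 × 3.4% × 1/12 = £1011.5000
Total = £9549.7500

£9549.75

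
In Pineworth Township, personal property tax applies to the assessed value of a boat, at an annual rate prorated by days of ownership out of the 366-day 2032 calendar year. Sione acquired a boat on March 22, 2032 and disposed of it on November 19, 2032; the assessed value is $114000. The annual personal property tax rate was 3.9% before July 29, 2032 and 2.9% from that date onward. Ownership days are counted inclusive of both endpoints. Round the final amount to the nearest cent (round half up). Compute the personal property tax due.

$2596.77

March 22 – July 28, 2032: 129 days at 3.9% → $114000 × 3.9% × 129/366 = $1567.0328
July 29 – November 19, 2032: 114 days at 2.9% → $114000 × 2.9% × 114/366 = $1029.7377
Total = $2596.7705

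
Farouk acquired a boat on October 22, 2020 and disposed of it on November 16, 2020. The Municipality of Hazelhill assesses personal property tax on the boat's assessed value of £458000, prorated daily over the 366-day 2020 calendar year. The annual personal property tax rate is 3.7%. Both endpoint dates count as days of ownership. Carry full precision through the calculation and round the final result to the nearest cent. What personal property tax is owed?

Days held (October 22 – November 16, 2020): 26 out of 366
Tax = £458000 × 3.7% × 26/366 = £1203.8142

£1203.81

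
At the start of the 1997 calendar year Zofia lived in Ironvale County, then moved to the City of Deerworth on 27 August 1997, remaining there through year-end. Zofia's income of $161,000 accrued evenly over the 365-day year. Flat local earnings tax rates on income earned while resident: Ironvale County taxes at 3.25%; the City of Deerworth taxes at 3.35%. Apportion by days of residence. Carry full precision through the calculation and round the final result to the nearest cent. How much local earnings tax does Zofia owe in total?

Ironvale County, 1 January – 26 August 1997: 238 days → $161,000 × 3.25% × 238/365 = $3,411.8767
The City of Deerworth, 27 August – 31 December 1997: 127 days → $161,000 × 3.35% × 127/365 = $1,876.6425
Total = $5,288.5192

$5,288.52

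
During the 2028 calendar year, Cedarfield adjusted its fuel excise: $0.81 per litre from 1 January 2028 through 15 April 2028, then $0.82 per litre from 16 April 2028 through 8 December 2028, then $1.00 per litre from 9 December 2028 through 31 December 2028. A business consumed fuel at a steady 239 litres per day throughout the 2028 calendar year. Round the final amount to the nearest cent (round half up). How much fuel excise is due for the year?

1 January – 15 April 2028: 106 days × 239 litres/day = 25,334 litres at $0.81/litre → $20,520.54
16 April – 8 December 2028: 237 days × 239 litres/day = 56,643 litres at $0.82/litre → $46,447.26
9 December – 31 December 2028: 23 days × 239 litres/day = 5,497 litres at $1.00/litre → $5,497.00

$72,464.80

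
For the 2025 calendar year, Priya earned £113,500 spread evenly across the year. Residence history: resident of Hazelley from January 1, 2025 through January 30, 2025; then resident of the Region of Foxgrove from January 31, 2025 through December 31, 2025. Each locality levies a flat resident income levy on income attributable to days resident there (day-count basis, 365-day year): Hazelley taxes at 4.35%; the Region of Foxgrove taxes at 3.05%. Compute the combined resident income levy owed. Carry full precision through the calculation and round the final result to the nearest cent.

Hazelley, January 1 – January 30, 2025: 30 days → £113,500 × 4.35% × 30/365 = £405.8014
The Region of Foxgrove, January 31 – December 31, 2025: 335 days → £113,500 × 3.05% × 335/365 = £3,177.2226
Total = £3,583.0240

£3,583.02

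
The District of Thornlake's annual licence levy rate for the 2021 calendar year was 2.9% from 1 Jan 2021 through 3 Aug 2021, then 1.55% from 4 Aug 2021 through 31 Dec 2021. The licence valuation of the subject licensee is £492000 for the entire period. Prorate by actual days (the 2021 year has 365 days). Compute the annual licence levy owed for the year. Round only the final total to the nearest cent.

1 Jan – 3 Aug 2021: 215 days at 2.9% → £492000 × 2.9% × 215/365 = £8404.4384
4 Aug – 31 Dec 2021: 150 days at 1.55% → £492000 × 1.55% × 150/365 = £3133.9726
Total = £11538.4110

£11538.41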